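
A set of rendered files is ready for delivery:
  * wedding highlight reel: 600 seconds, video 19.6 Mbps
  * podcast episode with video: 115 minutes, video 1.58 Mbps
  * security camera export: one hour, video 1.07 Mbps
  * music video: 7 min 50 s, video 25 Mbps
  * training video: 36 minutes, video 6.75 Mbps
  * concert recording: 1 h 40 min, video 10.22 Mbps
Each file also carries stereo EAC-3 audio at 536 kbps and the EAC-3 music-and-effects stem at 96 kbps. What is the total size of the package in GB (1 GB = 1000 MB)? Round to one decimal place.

Audio total: 536 + 96 = 632 kbps = 0.632 Mbps.
wedding highlight reel: 20.232 Mbps × 600 s = 12139.2 Mb
podcast episode with video: 2.212 Mbps × 6900 s = 15262.8 Mb
security camera export: 1.702 Mbps × 3600 s = 6127.2 Mb
music video: 25.632 Mbps × 470 s = 12047.0 Mb
training video: 7.382 Mbps × 2160 s = 15945.1 Mb
concert recording: 10.852 Mbps × 6000 s = 65112.0 Mb
Total: 126633.4 Mb = 15829.2 MB.
= 15.83 GB.

15.8 GB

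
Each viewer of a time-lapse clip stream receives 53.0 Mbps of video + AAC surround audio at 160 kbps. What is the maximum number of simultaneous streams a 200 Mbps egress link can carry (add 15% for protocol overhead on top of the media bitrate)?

Audio: 160 kbps = 0.160 Mbps.
Per-viewer media rate: 53.160 Mbps.
On the wire with 15% overhead: 61.134 Mbps.
200 Mbps = 200.0 Mbps; 200.0 / 61.134 = 3.27 → 3 viewers.

3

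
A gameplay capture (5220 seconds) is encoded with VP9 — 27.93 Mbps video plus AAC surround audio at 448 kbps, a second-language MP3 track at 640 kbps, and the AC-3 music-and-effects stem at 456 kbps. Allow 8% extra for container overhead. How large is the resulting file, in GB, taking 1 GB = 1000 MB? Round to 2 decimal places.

Audio total: 448 + 640 + 456 = 1544 kbps = 1.544 Mbps.
Total bitrate: 27.93 + 1.544 = 29.474 Mbps.
Stream data: 29.474 Mbps × 5220 s = 153854.3 Mb.
With 8% container overhead: ×1.08.
166,163 Mb ÷ 8 = 20,770 MB → 20.77 GB.

20.77 GB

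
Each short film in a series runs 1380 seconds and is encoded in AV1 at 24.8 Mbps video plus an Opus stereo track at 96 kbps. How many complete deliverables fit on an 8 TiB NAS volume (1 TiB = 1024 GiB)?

Audio: 96 kbps = 0.096 Mbps.
Total bitrate: 24.896 Mbps.
Per item: 24.896 Mbps × 1380 s = 34,356 Mb = 4,295 MB.
Capacity: 8 TiB = 70,368,744 Mb; 2048.19 items → 2048 complete.

2048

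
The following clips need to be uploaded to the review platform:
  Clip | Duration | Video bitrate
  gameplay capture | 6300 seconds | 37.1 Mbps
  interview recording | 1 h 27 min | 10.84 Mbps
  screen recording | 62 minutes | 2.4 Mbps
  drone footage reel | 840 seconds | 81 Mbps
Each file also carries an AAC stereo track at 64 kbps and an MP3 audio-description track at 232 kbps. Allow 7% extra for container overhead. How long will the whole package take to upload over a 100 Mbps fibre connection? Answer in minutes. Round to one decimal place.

Audio total: 64 + 232 = 296 kbps = 0.296 Mbps.
gameplay capture: 37.396 Mbps × 6300 s × 1.07 = 252086.4 Mb
interview recording: 11.136 Mbps × 5220 s × 1.07 = 62199.0 Mb
screen recording: 2.696 Mbps × 3720 s × 1.07 = 10731.2 Mb
drone footage reel: 81.296 Mbps × 840 s × 1.07 = 73068.8 Mb
Total: 398085.5 Mb = 49760.7 MB.
At 100 Mbps: 398085.5 / 100 = 3981 s ≈ 66.3 minutes.

66.3 minutes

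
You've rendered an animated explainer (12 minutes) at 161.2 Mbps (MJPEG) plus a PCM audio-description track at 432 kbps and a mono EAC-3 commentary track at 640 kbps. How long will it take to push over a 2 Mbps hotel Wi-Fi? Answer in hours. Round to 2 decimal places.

16.23 hours

12 min = 720 s
Audio total: 432 + 640 = 1072 kbps = 1.072 Mbps.
Total bitrate: 162.272 Mbps.
File: 162.272 Mbps × 720 s = 116835.8 Mb.
At 2 Mbps: 116835.8 / 2 = 58417.9 s ≈ 16.2 hours.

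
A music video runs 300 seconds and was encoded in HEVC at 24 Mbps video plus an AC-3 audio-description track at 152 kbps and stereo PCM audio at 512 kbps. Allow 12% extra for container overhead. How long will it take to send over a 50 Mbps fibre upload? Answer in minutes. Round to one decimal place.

Audio total: 152 + 512 = 664 kbps = 0.664 Mbps.
Total bitrate: 24.664 Mbps.
File: 24.664 Mbps × 300 s = 7399.2 Mb.
With 12% container overhead: ×1.12. → 8287.1 Mb.
At 50 Mbps: 8287.1 / 50 = 165.7 s ≈ 2.76 minutes.

2.8 minutes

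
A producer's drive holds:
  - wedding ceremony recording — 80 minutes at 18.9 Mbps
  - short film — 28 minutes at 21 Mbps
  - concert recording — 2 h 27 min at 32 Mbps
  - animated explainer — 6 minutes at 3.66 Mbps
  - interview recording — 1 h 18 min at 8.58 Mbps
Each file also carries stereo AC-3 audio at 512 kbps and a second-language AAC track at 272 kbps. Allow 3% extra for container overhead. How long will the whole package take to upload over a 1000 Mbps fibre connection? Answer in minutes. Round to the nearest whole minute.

8 minutes

Audio total: 512 + 272 = 784 kbps = 0.784 Mbps.
wedding ceremony recording: 19.684 Mbps × 4800 s × 1.03 = 97317.7 Mb
short film: 21.784 Mbps × 1680 s × 1.03 = 37695.0 Mb
concert recording: 32.784 Mbps × 8820 s × 1.03 = 297829.5 Mb
animated explainer: 4.444 Mbps × 360 s × 1.03 = 1647.8 Mb
interview recording: 9.364 Mbps × 4680 s × 1.03 = 45138.2 Mb
Total: 479628.3 Mb = 59953.5 MB.
At 1000 Mbps: 479628.3 / 1000 = 480 s ≈ 7.99 minutes.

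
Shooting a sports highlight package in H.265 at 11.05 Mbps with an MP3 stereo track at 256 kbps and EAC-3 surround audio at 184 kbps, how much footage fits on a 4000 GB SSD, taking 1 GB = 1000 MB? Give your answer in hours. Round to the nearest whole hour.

Audio total: 256 + 184 = 440 kbps = 0.440 Mbps.
Total bitrate: 11.05 + 0.440 = 11.490 Mbps.
Capacity: 4000 GB = 32,000,000 Mb.
Recording time: 32,000,000 / 11.490 = 2,785,030 s ≈ 774 hours.

774 hours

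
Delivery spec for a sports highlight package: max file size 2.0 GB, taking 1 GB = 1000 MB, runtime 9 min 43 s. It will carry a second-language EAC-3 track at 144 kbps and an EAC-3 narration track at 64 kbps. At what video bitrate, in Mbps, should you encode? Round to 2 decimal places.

27.24 Mbps

Budget: 2.0 GB = 16000.0 Mb.
9 min 43 s = 583 s
Total bitrate budget: 16000.0 Mb / 583 s = 27.444 Mbps.
Audio total: 144 + 64 = 208 kbps = 0.208 Mbps.
Video: 27.444 − 0.208 = 27.236 Mbps.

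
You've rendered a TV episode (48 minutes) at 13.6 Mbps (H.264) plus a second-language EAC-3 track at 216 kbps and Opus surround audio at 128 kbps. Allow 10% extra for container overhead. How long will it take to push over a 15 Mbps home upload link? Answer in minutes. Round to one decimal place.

49.1 minutes

48 min = 2880 s
Audio total: 216 + 128 = 344 kbps = 0.344 Mbps.
Total bitrate: 13.944 Mbps.
File: 13.944 Mbps × 2880 s = 40158.7 Mb.
With 10% container overhead: ×1.10. → 44174.6 Mb.
At 15 Mbps: 44174.6 / 15 = 2945.0 s ≈ 49.1 minutes.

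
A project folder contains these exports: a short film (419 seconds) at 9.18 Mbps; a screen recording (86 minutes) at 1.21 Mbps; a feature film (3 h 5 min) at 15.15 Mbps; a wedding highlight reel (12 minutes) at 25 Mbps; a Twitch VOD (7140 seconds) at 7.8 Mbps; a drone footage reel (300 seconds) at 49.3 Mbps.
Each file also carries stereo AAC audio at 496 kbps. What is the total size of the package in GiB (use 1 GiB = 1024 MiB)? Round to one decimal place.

32.5 GiB

Audio: 496 kbps = 0.496 Mbps.
short film: 9.676 Mbps × 419 s = 4054.2 Mb
screen recording: 1.706 Mbps × 5160 s = 8803.0 Mb
feature film: 15.646 Mbps × 11100 s = 173670.6 Mb
wedding highlight reel: 25.496 Mbps × 720 s = 18357.1 Mb
Twitch VOD: 8.296 Mbps × 7140 s = 59233.4 Mb
drone footage reel: 49.796 Mbps × 300 s = 14938.8 Mb
Total: 279057.2 Mb = 34882.1 MB.
= 32.49 GiB.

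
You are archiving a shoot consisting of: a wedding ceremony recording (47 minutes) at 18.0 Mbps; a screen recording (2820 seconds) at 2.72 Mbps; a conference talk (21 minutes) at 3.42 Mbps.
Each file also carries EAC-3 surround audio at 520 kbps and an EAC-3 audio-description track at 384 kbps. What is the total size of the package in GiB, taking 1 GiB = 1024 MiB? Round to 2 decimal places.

Audio total: 520 + 384 = 904 kbps = 0.904 Mbps.
wedding ceremony recording: 18.904 Mbps × 2820 s = 53309.3 Mb
screen recording: 3.624 Mbps × 2820 s = 10219.7 Mb
conference talk: 4.324 Mbps × 1260 s = 5448.2 Mb
Total: 68977.2 Mb = 8622.1 MB.
= 8.030 GiB.

8.03 GiB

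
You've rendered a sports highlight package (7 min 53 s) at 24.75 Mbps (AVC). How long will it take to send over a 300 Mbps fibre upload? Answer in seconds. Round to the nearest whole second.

39 seconds

7 min 53 s = 473 s
File: 24.750 Mbps × 473 s = 11706.8 Mb.
At 300 Mbps: 11706.8 / 300 = 39.0 s ≈ 39 seconds.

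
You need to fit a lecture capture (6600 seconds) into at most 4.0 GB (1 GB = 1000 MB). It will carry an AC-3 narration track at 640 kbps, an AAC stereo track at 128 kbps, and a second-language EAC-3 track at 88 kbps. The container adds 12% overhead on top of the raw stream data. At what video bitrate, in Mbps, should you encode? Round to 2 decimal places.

3.47 Mbps

Budget: 4.0 GB = 32000.0 Mb.
Stream payload after overhead: 32000.0 / 1.12 = 28571.4 Mb.
Total bitrate budget: 28571.4 Mb / 6600 s = 4.329 Mbps.
Audio total: 640 + 128 + 88 = 856 kbps = 0.856 Mbps.
Video: 4.329 − 0.856 = 3.473 Mbps.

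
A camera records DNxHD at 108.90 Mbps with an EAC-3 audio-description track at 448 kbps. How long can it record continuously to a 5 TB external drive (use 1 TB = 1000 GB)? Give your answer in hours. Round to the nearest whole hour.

102 hours

Audio: 448 kbps = 0.448 Mbps.
Total bitrate: 108.90 + 0.448 = 109.348 Mbps.
Capacity: 5 TB = 40,000,000 Mb.
Recording time: 40,000,000 / 109.348 = 365,805 s ≈ 102 hours.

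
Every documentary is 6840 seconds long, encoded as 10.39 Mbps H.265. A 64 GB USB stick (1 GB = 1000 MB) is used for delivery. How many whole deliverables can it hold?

Per item: 10.390 Mbps × 6840 s = 71,068 Mb = 8,883 MB.
Capacity: 64 GB = 512,000 Mb; 7.20 items → 7 complete.

7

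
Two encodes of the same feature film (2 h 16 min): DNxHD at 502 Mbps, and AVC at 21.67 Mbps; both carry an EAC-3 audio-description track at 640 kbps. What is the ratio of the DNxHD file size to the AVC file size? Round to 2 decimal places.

22.53

2 h 16 min = 136 min = 8160 s
Audio: 640 kbps = 0.640 Mbps.
DNxHD: 502.640 Mbps × 8160 s = 4101542.4 Mb = 512.693 GB.
AVC: 22.310 Mbps × 8160 s = 182049.6 Mb = 22.756 GB.
Ratio: 512.693 / 22.756 = 22.530.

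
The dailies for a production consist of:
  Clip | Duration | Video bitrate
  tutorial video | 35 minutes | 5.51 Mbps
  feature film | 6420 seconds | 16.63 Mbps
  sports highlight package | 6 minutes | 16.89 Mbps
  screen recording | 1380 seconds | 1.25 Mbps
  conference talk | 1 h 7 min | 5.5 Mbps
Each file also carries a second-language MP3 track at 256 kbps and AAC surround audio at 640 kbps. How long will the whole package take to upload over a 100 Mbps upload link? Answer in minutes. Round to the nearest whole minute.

27 minutes

Audio total: 256 + 640 = 896 kbps = 0.896 Mbps.
tutorial video: 6.406 Mbps × 2100 s = 13452.6 Mb
feature film: 17.526 Mbps × 6420 s = 112516.9 Mb
sports highlight package: 17.786 Mbps × 360 s = 6403.0 Mb
screen recording: 2.146 Mbps × 1380 s = 2961.5 Mb
conference talk: 6.396 Mbps × 4020 s = 25711.9 Mb
Total: 161045.9 Mb = 20130.7 MB.
At 100 Mbps: 161045.9 / 100 = 1610 s ≈ 26.8 minutes.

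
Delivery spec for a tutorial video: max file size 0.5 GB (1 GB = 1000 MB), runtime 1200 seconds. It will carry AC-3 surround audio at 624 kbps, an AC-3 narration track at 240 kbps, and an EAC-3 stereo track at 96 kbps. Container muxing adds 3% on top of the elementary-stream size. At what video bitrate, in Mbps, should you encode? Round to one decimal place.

2.3 Mbps

Budget: 0.5 GB = 4000.0 Mb.
Stream payload after overhead: 4000.0 / 1.03 = 3883.5 Mb.
Total bitrate budget: 3883.5 Mb / 1200 s = 3.236 Mbps.
Audio total: 624 + 240 + 96 = 960 kbps = 0.960 Mbps.
Video: 3.236 − 0.960 = 2.276 Mbps.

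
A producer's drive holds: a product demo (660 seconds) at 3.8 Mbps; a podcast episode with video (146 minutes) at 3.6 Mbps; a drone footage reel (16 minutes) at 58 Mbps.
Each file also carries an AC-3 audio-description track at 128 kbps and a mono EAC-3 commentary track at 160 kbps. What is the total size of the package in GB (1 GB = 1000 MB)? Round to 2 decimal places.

11.59 GB

Audio total: 128 + 160 = 288 kbps = 0.288 Mbps.
product demo: 4.088 Mbps × 660 s = 2698.1 Mb
podcast episode with video: 3.888 Mbps × 8760 s = 34058.9 Mb
drone footage reel: 58.288 Mbps × 960 s = 55956.5 Mb
Total: 92713.4 Mb = 11589.2 MB.
= 11.59 GB.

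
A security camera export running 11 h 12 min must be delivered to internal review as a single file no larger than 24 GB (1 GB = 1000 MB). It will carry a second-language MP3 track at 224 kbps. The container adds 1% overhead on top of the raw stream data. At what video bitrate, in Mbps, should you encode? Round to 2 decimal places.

4.49 Mbps

Budget: 24 GB = 192000.0 Mb.
Stream payload after overhead: 192000.0 / 1.01 = 190099.0 Mb.
11 h 12 min = 672 min = 40320 s
Total bitrate budget: 190099.0 Mb / 40320 s = 4.715 Mbps.
Audio: 224 kbps = 0.224 Mbps.
Video: 4.715 − 0.224 = 4.491 Mbps.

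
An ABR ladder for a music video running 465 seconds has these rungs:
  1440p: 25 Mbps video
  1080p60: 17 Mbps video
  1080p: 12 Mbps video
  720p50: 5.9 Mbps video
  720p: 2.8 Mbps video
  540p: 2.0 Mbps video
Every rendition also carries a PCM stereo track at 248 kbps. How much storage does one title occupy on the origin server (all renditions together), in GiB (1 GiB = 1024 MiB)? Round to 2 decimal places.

Audio: 248 kbps = 0.248 Mbps.
Sum of rendition bitrates: (25+0.248) + (17+0.248) + (12+0.248) + (5.9+0.248) + (2.8+0.248) + (2.0+0.248) = 66.188 Mbps.
× 465 s = 30,777 Mb = 3,847 MB = 3.583 GiB.

3.58 GiB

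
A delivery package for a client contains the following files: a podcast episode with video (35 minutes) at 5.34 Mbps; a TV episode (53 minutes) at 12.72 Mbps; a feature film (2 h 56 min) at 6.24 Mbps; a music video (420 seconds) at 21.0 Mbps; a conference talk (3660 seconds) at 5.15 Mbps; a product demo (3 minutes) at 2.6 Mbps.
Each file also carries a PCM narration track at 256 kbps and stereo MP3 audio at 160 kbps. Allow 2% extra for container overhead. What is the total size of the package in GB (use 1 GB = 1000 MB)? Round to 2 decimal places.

Audio total: 256 + 160 = 416 kbps = 0.416 Mbps.
podcast episode with video: 5.756 Mbps × 2100 s × 1.02 = 12329.4 Mb
TV episode: 13.136 Mbps × 3180 s × 1.02 = 42607.9 Mb
feature film: 6.656 Mbps × 10560 s × 1.02 = 71693.1 Mb
music video: 21.416 Mbps × 420 s × 1.02 = 9174.6 Mb
conference talk: 5.566 Mbps × 3660 s × 1.02 = 20779.0 Mb
product demo: 3.016 Mbps × 180 s × 1.02 = 553.7 Mb
Total: 157137.7 Mb = 19642.2 MB.
= 19.64 GB.

19.64 GB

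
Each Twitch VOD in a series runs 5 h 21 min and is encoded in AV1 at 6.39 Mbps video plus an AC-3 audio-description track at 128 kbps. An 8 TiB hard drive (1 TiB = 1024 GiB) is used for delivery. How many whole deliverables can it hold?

5 h 21 min = 321 min = 19260 s
Audio: 128 kbps = 0.128 Mbps.
Total bitrate: 6.518 Mbps.
Per item: 6.518 Mbps × 19260 s = 125,537 Mb = 15,692 MB.
Capacity: 8 TiB = 70,368,744 Mb; 560.54 items → 560 complete.

560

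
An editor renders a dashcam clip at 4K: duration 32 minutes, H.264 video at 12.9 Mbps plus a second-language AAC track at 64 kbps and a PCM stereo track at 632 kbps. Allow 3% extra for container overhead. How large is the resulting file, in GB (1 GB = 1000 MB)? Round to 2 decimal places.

32 min = 1920 s
Audio total: 64 + 632 = 696 kbps = 0.696 Mbps.
Total bitrate: 12.9 + 0.696 = 13.596 Mbps.
Stream data: 13.596 Mbps × 1920 s = 26104.3 Mb.
With 3% container overhead: ×1.03.
26,887 Mb ÷ 8 = 3,361 MB → 3.361 GB.

3.36 GB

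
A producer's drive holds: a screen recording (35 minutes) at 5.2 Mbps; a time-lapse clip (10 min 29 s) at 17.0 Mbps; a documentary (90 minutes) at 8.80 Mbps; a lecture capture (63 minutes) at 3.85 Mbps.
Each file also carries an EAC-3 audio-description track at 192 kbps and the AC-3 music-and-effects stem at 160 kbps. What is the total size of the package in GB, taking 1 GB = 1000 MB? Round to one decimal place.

Audio total: 192 + 160 = 352 kbps = 0.352 Mbps.
screen recording: 5.552 Mbps × 2100 s = 11659.2 Mb
time-lapse clip: 17.352 Mbps × 629 s = 10914.4 Mb
documentary: 9.152 Mbps × 5400 s = 49420.8 Mb
lecture capture: 4.202 Mbps × 3780 s = 15883.6 Mb
Total: 87878.0 Mb = 10984.7 MB.
= 10.98 GB.

11.0 GB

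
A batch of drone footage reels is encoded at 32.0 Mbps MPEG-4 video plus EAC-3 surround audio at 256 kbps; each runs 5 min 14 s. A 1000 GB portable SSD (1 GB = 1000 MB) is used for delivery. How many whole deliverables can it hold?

5 min 14 s = 314 s
Audio: 256 kbps = 0.256 Mbps.
Total bitrate: 32.256 Mbps.
Per item: 32.256 Mbps × 314 s = 10,128 Mb = 1,266 MB.
Capacity: 1000 GB = 8,000,000 Mb; 789.86 items → 789 complete.

789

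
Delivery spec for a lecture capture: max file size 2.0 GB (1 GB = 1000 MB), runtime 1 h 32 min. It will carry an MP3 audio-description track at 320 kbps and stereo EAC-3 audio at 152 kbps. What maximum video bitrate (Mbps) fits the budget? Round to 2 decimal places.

Budget: 2.0 GB = 16000.0 Mb.
1 h 32 min = 92 min = 5520 s
Total bitrate budget: 16000.0 Mb / 5520 s = 2.899 Mbps.
Audio total: 320 + 152 = 472 kbps = 0.472 Mbps.
Video: 2.899 − 0.472 = 2.427 Mbps.

2.43 Mbps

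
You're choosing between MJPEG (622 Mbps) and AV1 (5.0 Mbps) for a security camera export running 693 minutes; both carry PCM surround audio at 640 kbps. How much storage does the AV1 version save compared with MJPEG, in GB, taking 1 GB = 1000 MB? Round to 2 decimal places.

3206.86 GB

693 min = 41580 s
Audio: 640 kbps = 0.640 Mbps.
MJPEG: 622.640 Mbps × 41580 s = 25889371.2 Mb = 3236.171 GB.
AV1: 5.640 Mbps × 41580 s = 234511.2 Mb = 29.314 GB.
Saving: 3236.171 − 29.314 = 3206.858 GB.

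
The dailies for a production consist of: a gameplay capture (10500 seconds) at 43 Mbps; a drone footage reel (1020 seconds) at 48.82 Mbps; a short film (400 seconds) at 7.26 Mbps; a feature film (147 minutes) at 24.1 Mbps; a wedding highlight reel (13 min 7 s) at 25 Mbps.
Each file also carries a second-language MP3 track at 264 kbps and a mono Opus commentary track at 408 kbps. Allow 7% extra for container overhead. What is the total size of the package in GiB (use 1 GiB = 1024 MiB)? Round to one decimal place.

93.5 GiB

Audio total: 264 + 408 = 672 kbps = 0.672 Mbps.
gameplay capture: 43.672 Mbps × 10500 s × 1.07 = 490654.9 Mb
drone footage reel: 49.492 Mbps × 1020 s × 1.07 = 54015.6 Mb
short film: 7.932 Mbps × 400 s × 1.07 = 3394.9 Mb
feature film: 24.772 Mbps × 8820 s × 1.07 = 233783.3 Mb
wedding highlight reel: 25.672 Mbps × 787 s × 1.07 = 21618.1 Mb
Total: 803466.8 Mb = 100433.3 MB.
= 93.54 GiB.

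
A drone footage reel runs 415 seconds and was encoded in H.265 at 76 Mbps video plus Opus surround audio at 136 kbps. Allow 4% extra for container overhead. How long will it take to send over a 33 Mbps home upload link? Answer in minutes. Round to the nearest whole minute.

Audio: 136 kbps = 0.136 Mbps.
Total bitrate: 76.136 Mbps.
File: 76.136 Mbps × 415 s = 31596.4 Mb.
With 4% container overhead: ×1.04. → 32860.3 Mb.
At 33 Mbps: 32860.3 / 33 = 995.8 s ≈ 16.6 minutes.

17 minutes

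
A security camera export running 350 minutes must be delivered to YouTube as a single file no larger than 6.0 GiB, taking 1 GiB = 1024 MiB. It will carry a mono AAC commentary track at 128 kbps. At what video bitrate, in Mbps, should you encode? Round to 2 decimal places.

2.33 Mbps

Budget: 6.0 GiB = 51539.6 Mb.
350 min = 21000 s
Total bitrate budget: 51539.6 Mb / 21000 s = 2.454 Mbps.
Audio: 128 kbps = 0.128 Mbps.
Video: 2.454 − 0.128 = 2.326 Mbps.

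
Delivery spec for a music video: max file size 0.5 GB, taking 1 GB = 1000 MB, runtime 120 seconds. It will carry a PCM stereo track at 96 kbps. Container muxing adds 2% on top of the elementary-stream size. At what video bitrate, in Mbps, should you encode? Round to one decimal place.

Budget: 0.5 GB = 4000.0 Mb.
Stream payload after overhead: 4000.0 / 1.02 = 3921.6 Mb.
Total bitrate budget: 3921.6 Mb / 120 s = 32.680 Mbps.
Audio: 96 kbps = 0.096 Mbps.
Video: 32.680 − 0.096 = 32.584 Mbps.

32.6 Mbps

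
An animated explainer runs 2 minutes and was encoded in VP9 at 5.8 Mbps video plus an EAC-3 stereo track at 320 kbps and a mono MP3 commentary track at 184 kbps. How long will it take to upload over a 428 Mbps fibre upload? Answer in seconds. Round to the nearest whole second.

2 seconds

2 min = 120 s
Audio total: 320 + 184 = 504 kbps = 0.504 Mbps.
Total bitrate: 6.304 Mbps.
File: 6.304 Mbps × 120 s = 756.5 Mb.
At 428 Mbps: 756.5 / 428 = 1.8 s ≈ 1.77 seconds.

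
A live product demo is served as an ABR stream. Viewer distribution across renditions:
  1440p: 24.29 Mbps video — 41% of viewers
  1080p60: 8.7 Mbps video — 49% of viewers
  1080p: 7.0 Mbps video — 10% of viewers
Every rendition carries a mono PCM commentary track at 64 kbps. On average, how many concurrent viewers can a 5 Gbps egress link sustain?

Audio: 64 kbps = 0.064 Mbps.
Average per-viewer bitrate: 0.41×24.354 + 0.49×8.764 + 0.10×7.064 = 14.986 Mbps.
5 Gbps = 5,000 Mbps; 5,000 / 14.986 = 333.65 → 333.

333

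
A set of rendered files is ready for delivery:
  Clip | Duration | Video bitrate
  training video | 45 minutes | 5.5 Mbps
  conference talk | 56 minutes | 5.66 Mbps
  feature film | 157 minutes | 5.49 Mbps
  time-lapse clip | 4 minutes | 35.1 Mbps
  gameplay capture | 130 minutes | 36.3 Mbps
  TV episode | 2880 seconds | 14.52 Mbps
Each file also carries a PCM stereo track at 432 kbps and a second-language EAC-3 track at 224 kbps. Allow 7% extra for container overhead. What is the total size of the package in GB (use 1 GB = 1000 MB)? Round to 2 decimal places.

58.35 GB

Audio total: 432 + 224 = 656 kbps = 0.656 Mbps.
training video: 6.156 Mbps × 2700 s × 1.07 = 17784.7 Mb
conference talk: 6.316 Mbps × 3360 s × 1.07 = 22707.3 Mb
feature film: 6.146 Mbps × 9420 s × 1.07 = 61948.0 Mb
time-lapse clip: 35.756 Mbps × 240 s × 1.07 = 9182.1 Mb
gameplay capture: 36.956 Mbps × 7800 s × 1.07 = 308434.8 Mb
TV episode: 15.176 Mbps × 2880 s × 1.07 = 46766.4 Mb
Total: 466823.2 Mb = 58352.9 MB.
= 58.35 GB.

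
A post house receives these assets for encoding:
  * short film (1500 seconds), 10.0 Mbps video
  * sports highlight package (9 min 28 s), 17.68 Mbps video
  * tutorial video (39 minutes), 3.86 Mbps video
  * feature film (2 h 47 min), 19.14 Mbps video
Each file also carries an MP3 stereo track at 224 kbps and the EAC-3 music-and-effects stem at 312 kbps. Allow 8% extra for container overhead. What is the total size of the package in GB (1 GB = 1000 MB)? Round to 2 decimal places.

Audio total: 224 + 312 = 536 kbps = 0.536 Mbps.
short film: 10.536 Mbps × 1500 s × 1.08 = 17068.3 Mb
sports highlight package: 18.216 Mbps × 568 s × 1.08 = 11174.4 Mb
tutorial video: 4.396 Mbps × 2340 s × 1.08 = 11109.6 Mb
feature film: 19.676 Mbps × 10020 s × 1.08 = 212925.8 Mb
Total: 252278.1 Mb = 31534.8 MB.
= 31.53 GB.

31.53 GB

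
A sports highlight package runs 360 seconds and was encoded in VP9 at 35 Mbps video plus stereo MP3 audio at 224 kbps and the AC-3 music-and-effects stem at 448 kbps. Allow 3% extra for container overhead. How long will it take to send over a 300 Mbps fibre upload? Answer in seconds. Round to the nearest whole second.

44 seconds

Audio total: 224 + 448 = 672 kbps = 0.672 Mbps.
Total bitrate: 35.672 Mbps.
File: 35.672 Mbps × 360 s = 12841.9 Mb.
With 3% container overhead: ×1.03. → 13227.2 Mb.
At 300 Mbps: 13227.2 / 300 = 44.1 s ≈ 44.1 seconds.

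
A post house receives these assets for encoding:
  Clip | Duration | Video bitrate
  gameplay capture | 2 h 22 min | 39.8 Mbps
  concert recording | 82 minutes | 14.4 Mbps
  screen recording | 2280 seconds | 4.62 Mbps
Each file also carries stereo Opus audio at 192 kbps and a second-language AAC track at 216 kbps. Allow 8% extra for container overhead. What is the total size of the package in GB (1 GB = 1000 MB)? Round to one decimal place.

57.6 GB

Audio total: 192 + 216 = 408 kbps = 0.408 Mbps.
gameplay capture: 40.208 Mbps × 8520 s × 1.08 = 369977.9 Mb
concert recording: 14.808 Mbps × 4920 s × 1.08 = 78683.8 Mb
screen recording: 5.028 Mbps × 2280 s × 1.08 = 12380.9 Mb
Total: 461042.7 Mb = 57630.3 MB.
= 57.63 GB.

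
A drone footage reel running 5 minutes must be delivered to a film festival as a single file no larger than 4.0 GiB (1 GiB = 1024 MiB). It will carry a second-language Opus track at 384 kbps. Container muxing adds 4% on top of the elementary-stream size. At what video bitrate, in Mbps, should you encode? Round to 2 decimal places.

109.74 Mbps

Budget: 4.0 GiB = 34359.7 Mb.
Stream payload after overhead: 34359.7 / 1.04 = 33038.2 Mb.
5 min = 300 s
Total bitrate budget: 33038.2 Mb / 300 s = 110.127 Mbps.
Audio: 384 kbps = 0.384 Mbps.
Video: 110.127 − 0.384 = 109.743 Mbps.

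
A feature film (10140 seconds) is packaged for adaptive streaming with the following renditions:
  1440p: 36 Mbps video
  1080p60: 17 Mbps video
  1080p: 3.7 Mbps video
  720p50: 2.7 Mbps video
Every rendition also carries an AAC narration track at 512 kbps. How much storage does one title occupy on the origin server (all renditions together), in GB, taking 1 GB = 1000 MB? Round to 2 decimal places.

77.89 GB

Audio: 512 kbps = 0.512 Mbps.
Sum of rendition bitrates: (36+0.512) + (17+0.512) + (3.7+0.512) + (2.7+0.512) = 61.448 Mbps.
× 10140 s = 623,083 Mb = 77,885 MB = 77.89 GB.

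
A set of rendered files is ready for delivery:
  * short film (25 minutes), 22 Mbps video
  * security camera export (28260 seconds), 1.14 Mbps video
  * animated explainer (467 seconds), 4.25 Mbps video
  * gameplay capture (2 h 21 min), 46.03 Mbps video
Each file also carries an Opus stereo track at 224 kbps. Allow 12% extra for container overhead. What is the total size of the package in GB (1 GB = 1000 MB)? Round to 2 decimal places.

Audio: 224 kbps = 0.224 Mbps.
short film: 22.224 Mbps × 1500 s × 1.12 = 37336.3 Mb
security camera export: 1.364 Mbps × 28260 s × 1.12 = 43172.2 Mb
animated explainer: 4.474 Mbps × 467 s × 1.12 = 2340.1 Mb
gameplay capture: 46.254 Mbps × 8460 s × 1.12 = 438265.9 Mb
Total: 521114.5 Mb = 65139.3 MB.
= 65.14 GB.

65.14 GB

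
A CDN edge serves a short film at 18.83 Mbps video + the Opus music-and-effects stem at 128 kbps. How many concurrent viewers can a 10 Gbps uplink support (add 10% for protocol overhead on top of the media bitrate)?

Audio: 128 kbps = 0.128 Mbps.
Per-viewer media rate: 18.958 Mbps.
On the wire with 10% overhead: 20.854 Mbps.
10 Gbps = 10,000 Mbps; 10,000 / 20.854 = 479.53 → 479 viewers.

479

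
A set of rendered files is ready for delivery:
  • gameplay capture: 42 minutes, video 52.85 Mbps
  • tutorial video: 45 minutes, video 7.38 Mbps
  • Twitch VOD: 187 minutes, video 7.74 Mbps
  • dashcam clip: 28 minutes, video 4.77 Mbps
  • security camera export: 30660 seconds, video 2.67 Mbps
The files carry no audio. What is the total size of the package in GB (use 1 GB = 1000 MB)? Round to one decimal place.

gameplay capture: 52.850 Mbps × 2520 s = 133182.0 Mb
tutorial video: 7.380 Mbps × 2700 s = 19926.0 Mb
Twitch VOD: 7.740 Mbps × 11220 s = 86842.8 Mb
dashcam clip: 4.770 Mbps × 1680 s = 8013.6 Mb
security camera export: 2.670 Mbps × 30660 s = 81862.2 Mb
Total: 329826.6 Mb = 41228.3 MB.
= 41.23 GB.

41.2 GB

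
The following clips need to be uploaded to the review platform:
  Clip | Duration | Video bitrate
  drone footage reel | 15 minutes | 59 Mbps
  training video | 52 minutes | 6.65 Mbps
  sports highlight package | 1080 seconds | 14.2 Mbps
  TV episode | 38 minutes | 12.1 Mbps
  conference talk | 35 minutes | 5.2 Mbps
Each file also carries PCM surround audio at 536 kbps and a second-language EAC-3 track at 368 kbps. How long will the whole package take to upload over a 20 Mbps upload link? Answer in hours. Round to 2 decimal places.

1.89 hours

Audio total: 536 + 368 = 904 kbps = 0.904 Mbps.
drone footage reel: 59.904 Mbps × 900 s = 53913.6 Mb
training video: 7.554 Mbps × 3120 s = 23568.5 Mb
sports highlight package: 15.104 Mbps × 1080 s = 16312.3 Mb
TV episode: 13.004 Mbps × 2280 s = 29649.1 Mb
conference talk: 6.104 Mbps × 2100 s = 12818.4 Mb
Total: 136261.9 Mb = 17032.7 MB.
At 20 Mbps: 136261.9 / 20 = 6813 s ≈ 1.89 hours.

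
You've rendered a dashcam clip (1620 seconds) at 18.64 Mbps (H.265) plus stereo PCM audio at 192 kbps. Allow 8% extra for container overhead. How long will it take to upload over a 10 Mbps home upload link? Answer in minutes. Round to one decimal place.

Audio: 192 kbps = 0.192 Mbps.
Total bitrate: 18.832 Mbps.
File: 18.832 Mbps × 1620 s = 30507.8 Mb.
With 8% container overhead: ×1.08. → 32948.5 Mb.
At 10 Mbps: 32948.5 / 10 = 3294.8 s ≈ 54.9 minutes.

54.9 minutes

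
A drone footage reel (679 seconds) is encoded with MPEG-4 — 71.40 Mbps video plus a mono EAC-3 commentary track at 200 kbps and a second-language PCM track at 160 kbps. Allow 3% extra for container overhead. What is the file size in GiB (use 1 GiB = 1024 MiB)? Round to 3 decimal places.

Audio total: 200 + 160 = 360 kbps = 0.360 Mbps.
Total bitrate: 71.40 + 0.360 = 71.760 Mbps.
Stream data: 71.760 Mbps × 679 s = 48725.0 Mb.
With 3% container overhead: ×1.03.
50,187 Mb = 6,273,348,900 bytes ÷ 1,073,741,824 = 5.843 GiB.

5.843 GiB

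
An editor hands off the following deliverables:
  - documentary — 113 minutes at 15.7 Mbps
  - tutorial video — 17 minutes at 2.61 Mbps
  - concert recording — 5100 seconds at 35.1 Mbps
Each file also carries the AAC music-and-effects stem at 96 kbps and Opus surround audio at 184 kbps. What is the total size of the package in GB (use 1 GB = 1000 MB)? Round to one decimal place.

Audio total: 96 + 184 = 280 kbps = 0.280 Mbps.
documentary: 15.980 Mbps × 6780 s = 108344.4 Mb
tutorial video: 2.890 Mbps × 1020 s = 2947.8 Mb
concert recording: 35.380 Mbps × 5100 s = 180438.0 Mb
Total: 291730.2 Mb = 36466.3 MB.
= 36.47 GB.

36.5 GB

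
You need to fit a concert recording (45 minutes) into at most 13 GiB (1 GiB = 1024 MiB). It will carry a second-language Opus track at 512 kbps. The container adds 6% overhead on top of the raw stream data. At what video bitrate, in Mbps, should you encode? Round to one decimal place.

38.5 Mbps

Budget: 13 GiB = 111669.1 Mb.
Stream payload after overhead: 111669.1 / 1.06 = 105348.3 Mb.
45 min = 2700 s
Total bitrate budget: 105348.3 Mb / 2700 s = 39.018 Mbps.
Audio: 512 kbps = 0.512 Mbps.
Video: 39.018 − 0.512 = 38.506 Mbps.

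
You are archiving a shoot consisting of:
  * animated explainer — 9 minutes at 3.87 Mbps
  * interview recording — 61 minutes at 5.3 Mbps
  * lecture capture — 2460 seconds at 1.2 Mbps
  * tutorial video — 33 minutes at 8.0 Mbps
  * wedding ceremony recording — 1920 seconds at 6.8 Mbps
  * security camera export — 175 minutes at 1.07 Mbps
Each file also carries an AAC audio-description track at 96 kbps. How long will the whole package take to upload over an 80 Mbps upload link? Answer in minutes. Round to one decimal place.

Audio: 96 kbps = 0.096 Mbps.
animated explainer: 3.966 Mbps × 540 s = 2141.6 Mb
interview recording: 5.396 Mbps × 3660 s = 19749.4 Mb
lecture capture: 1.296 Mbps × 2460 s = 3188.2 Mb
tutorial video: 8.096 Mbps × 1980 s = 16030.1 Mb
wedding ceremony recording: 6.896 Mbps × 1920 s = 13240.3 Mb
security camera export: 1.166 Mbps × 10500 s = 12243.0 Mb
Total: 66592.6 Mb = 8324.1 MB.
At 80 Mbps: 66592.6 / 80 = 832 s ≈ 13.9 minutes.

13.9 minutes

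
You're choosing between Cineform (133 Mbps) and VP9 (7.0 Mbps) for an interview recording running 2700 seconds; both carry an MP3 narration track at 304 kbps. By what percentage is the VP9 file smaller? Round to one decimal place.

Audio: 304 kbps = 0.304 Mbps.
Cineform: 133.304 Mbps × 2700 s = 359920.8 Mb = 44.990 GB.
VP9: 7.304 Mbps × 2700 s = 19720.8 Mb = 2.465 GB.
Reduction: (1 − 2.465/44.990) × 100 = 94.52%.

94.5%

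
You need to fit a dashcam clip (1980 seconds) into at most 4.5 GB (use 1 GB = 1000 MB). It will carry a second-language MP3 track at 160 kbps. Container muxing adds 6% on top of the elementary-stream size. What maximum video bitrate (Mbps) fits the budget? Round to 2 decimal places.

16.99 Mbps

Budget: 4.5 GB = 36000.0 Mb.
Stream payload after overhead: 36000.0 / 1.06 = 33962.3 Mb.
Total bitrate budget: 33962.3 Mb / 1980 s = 17.153 Mbps.
Audio: 160 kbps = 0.160 Mbps.
Video: 17.153 − 0.160 = 16.993 Mbps.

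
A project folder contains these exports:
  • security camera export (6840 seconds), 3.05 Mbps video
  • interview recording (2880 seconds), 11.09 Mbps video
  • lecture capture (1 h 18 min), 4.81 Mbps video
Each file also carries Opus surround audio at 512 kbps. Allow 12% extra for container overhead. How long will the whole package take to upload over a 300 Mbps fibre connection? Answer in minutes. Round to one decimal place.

5.1 minutes

Audio: 512 kbps = 0.512 Mbps.
security camera export: 3.562 Mbps × 6840 s × 1.12 = 27287.8 Mb
interview recording: 11.602 Mbps × 2880 s × 1.12 = 37423.4 Mb
lecture capture: 5.322 Mbps × 4680 s × 1.12 = 27895.8 Mb
Total: 92607.0 Mb = 11575.9 MB.
At 300 Mbps: 92607.0 / 300 = 309 s ≈ 5.14 minutes.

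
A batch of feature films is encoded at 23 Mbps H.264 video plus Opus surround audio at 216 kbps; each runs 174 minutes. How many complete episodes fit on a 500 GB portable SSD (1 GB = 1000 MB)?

16

174 min = 10440 s
Audio: 216 kbps = 0.216 Mbps.
Total bitrate: 23.216 Mbps.
Per item: 23.216 Mbps × 10440 s = 242,375 Mb = 30,297 MB.
Capacity: 500 GB = 4,000,000 Mb; 16.50 items → 16 complete.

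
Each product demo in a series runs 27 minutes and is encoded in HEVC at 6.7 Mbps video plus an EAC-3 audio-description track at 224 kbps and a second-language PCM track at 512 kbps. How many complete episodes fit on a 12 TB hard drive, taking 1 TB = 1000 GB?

7969

27 min = 1620 s
Audio total: 224 + 512 = 736 kbps = 0.736 Mbps.
Total bitrate: 7.436 Mbps.
Per item: 7.436 Mbps × 1620 s = 12,046 Mb = 1,506 MB.
Capacity: 12 TB = 96,000,000 Mb; 7969.24 items → 7969 complete.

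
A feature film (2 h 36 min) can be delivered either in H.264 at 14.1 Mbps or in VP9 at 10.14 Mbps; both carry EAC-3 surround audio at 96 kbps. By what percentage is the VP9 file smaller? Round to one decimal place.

2 h 36 min = 156 min = 9360 s
Audio: 96 kbps = 0.096 Mbps.
H.264: 14.196 Mbps × 9360 s = 132874.6 Mb = 16.609 GB.
VP9: 10.236 Mbps × 9360 s = 95809.0 Mb = 11.976 GB.
Reduction: (1 − 11.976/16.609) × 100 = 27.90%.

27.9%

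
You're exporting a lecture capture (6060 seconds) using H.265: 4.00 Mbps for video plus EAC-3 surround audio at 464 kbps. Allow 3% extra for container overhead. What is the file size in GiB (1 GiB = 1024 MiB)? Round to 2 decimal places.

3.24 GiB

Audio: 464 kbps = 0.464 Mbps.
Total bitrate: 4.00 + 0.464 = 4.464 Mbps.
Stream data: 4.464 Mbps × 6060 s = 27051.8 Mb.
With 3% container overhead: ×1.03.
27,863 Mb = 3,482,924,400 bytes ÷ 1,073,741,824 = 3.244 GiB.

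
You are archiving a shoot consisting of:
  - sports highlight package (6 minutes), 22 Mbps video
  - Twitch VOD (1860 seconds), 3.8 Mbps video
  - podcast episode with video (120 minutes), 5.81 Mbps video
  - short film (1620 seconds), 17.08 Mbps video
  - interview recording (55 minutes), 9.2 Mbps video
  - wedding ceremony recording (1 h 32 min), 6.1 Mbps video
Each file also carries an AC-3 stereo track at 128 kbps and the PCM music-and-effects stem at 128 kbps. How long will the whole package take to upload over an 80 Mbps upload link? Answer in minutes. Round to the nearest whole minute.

Audio total: 128 + 128 = 256 kbps = 0.256 Mbps.
sports highlight package: 22.256 Mbps × 360 s = 8012.2 Mb
Twitch VOD: 4.056 Mbps × 1860 s = 7544.2 Mb
podcast episode with video: 6.066 Mbps × 7200 s = 43675.2 Mb
short film: 17.336 Mbps × 1620 s = 28084.3 Mb
interview recording: 9.456 Mbps × 3300 s = 31204.8 Mb
wedding ceremony recording: 6.356 Mbps × 5520 s = 35085.1 Mb
Total: 153605.8 Mb = 19200.7 MB.
At 80 Mbps: 153605.8 / 80 = 1920 s ≈ 32 minutes.

32 minutes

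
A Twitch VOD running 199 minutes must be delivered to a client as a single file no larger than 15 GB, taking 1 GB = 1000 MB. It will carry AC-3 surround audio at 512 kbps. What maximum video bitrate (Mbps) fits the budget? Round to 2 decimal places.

Budget: 15 GB = 120000.0 Mb.
199 min = 11940 s
Total bitrate budget: 120000.0 Mb / 11940 s = 10.050 Mbps.
Audio: 512 kbps = 0.512 Mbps.
Video: 10.050 − 0.512 = 9.538 Mbps.

9.54 Mbps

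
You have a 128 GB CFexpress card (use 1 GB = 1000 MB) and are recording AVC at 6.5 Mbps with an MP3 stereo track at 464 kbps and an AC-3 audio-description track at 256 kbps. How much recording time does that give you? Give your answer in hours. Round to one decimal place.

39.4 hours

Audio total: 464 + 256 = 720 kbps = 0.720 Mbps.
Total bitrate: 6.5 + 0.720 = 7.220 Mbps.
Capacity: 128 GB = 1,024,000 Mb.
Recording time: 1,024,000 / 7.220 = 141,828 s ≈ 39.4 hours.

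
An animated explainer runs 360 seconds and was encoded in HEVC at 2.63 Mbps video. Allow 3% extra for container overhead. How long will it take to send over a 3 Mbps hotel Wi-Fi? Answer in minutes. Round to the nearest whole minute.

5 minutes

File: 2.630 Mbps × 360 s = 946.8 Mb.
With 3% container overhead: ×1.03. → 975.2 Mb.
At 3 Mbps: 975.2 / 3 = 325.1 s ≈ 5.42 minutes.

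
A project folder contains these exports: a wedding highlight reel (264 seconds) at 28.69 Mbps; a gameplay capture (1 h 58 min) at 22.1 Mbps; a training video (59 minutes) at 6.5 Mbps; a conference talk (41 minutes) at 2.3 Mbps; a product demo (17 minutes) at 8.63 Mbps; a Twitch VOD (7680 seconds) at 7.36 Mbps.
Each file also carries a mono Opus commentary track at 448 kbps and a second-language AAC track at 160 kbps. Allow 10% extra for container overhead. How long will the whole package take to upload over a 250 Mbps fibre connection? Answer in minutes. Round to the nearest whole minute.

20 minutes

Audio total: 448 + 160 = 608 kbps = 0.608 Mbps.
wedding highlight reel: 29.298 Mbps × 264 s × 1.10 = 8508.1 Mb
gameplay capture: 22.708 Mbps × 7080 s × 1.10 = 176849.9 Mb
training video: 7.108 Mbps × 3540 s × 1.10 = 27678.6 Mb
conference talk: 2.908 Mbps × 2460 s × 1.10 = 7869.0 Mb
product demo: 9.238 Mbps × 1020 s × 1.10 = 10365.0 Mb
Twitch VOD: 7.968 Mbps × 7680 s × 1.10 = 67313.7 Mb
Total: 298584.3 Mb = 37323.0 MB.
At 250 Mbps: 298584.3 / 250 = 1194 s ≈ 19.9 minutes.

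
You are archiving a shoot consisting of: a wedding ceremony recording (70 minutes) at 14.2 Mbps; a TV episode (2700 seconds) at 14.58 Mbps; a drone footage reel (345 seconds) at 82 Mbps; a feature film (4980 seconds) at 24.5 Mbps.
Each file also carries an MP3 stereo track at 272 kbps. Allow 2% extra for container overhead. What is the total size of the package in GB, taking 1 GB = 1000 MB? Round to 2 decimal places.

Audio: 272 kbps = 0.272 Mbps.
wedding ceremony recording: 14.472 Mbps × 4200 s × 1.02 = 61998.0 Mb
TV episode: 14.852 Mbps × 2700 s × 1.02 = 40902.4 Mb
drone footage reel: 82.272 Mbps × 345 s × 1.02 = 28951.5 Mb
feature film: 24.772 Mbps × 4980 s × 1.02 = 125831.9 Mb
Total: 257683.8 Mb = 32210.5 MB.
= 32.21 GB.

32.21 GB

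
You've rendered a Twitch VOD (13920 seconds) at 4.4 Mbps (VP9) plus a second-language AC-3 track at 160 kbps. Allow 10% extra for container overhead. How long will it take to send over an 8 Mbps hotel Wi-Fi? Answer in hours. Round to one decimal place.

2.4 hours

Audio: 160 kbps = 0.160 Mbps.
Total bitrate: 4.560 Mbps.
File: 4.560 Mbps × 13920 s = 63475.2 Mb.
With 10% container overhead: ×1.10. → 69822.7 Mb.
At 8 Mbps: 69822.7 / 8 = 8727.8 s ≈ 2.42 hours.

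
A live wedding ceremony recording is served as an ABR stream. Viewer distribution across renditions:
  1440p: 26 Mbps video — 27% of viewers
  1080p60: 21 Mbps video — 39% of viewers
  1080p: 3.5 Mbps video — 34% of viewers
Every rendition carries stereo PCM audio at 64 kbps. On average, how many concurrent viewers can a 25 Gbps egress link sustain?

1518

Audio: 64 kbps = 0.064 Mbps.
Average per-viewer bitrate: 0.27×26.064 + 0.39×21.064 + 0.34×3.564 = 16.464 Mbps.
25 Gbps = 25,000 Mbps; 25,000 / 16.464 = 1518.46 → 1518.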